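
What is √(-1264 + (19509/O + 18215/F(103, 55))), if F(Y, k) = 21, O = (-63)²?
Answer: 4*I*√1983/9 ≈ 19.792*I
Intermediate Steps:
O = 3969
√(-1264 + (19509/O + 18215/F(103, 55))) = √(-1264 + (19509/3969 + 18215/21)) = √(-1264 + (19509*(1/3969) + 18215*(1/21))) = √(-1264 + (929/189 + 18215/21)) = √(-1264 + 23552/27) = √(-10576/27) = 4*I*√1983/9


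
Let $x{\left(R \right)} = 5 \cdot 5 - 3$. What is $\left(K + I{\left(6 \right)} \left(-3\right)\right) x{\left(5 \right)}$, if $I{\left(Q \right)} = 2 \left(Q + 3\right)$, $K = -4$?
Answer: $-1276$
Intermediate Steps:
$I{\left(Q \right)} = 6 + 2 Q$ ($I{\left(Q \right)} = 2 \left(3 + Q\right) = 6 + 2 Q$)
$x{\left(R \right)} = 22$ ($x{\left(R \right)} = 25 - 3 = 22$)
$\left(K + I{\left(6 \right)} \left(-3\right)\right) x{\left(5 \right)} = \left(-4 + \left(6 + 2 \cdot 6\right) \left(-3\right)\right) 22 = \left(-4 + \left(6 + 12\right) \left(-3\right)\right) 22 = \left(-4 + 18 \left(-3\right)\right) 22 = \left(-4 - 54\right) 22 = \left(-58\right) 22 = -1276$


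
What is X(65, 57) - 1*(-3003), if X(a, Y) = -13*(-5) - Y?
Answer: 3011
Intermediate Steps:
X(a, Y) = 65 - Y
X(65, 57) - 1*(-3003) = (65 - 1*57) - 1*(-3003) = (65 - 57) + 3003 = 8 + 3003 = 3011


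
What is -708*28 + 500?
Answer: -19324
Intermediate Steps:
-708*28 + 500 = -118*168 + 500 = -19824 + 500 = -19324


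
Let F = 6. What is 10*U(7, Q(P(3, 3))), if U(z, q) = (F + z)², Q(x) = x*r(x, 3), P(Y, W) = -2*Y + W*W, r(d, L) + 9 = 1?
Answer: 1690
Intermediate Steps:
r(d, L) = -8 (r(d, L) = -9 + 1 = -8)
P(Y, W) = W² - 2*Y (P(Y, W) = -2*Y + W² = W² - 2*Y)
Q(x) = -8*x (Q(x) = x*(-8) = -8*x)
U(z, q) = (6 + z)²
10*U(7, Q(P(3, 3))) = 10*(6 + 7)² = 10*13² = 10*169 = 1690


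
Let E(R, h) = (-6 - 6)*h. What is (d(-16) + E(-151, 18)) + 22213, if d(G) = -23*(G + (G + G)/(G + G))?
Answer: 22342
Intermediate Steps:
E(R, h) = -12*h
d(G) = -23 - 23*G (d(G) = -23*(G + (2*G)/((2*G))) = -23*(G + (2*G)*(1/(2*G))) = -23*(G + 1) = -23*(1 + G) = -23 - 23*G)
(d(-16) + E(-151, 18)) + 22213 = ((-23 - 23*(-16)) - 12*18) + 22213 = ((-23 + 368) - 216) + 22213 = (345 - 216) + 22213 = 129 + 22213 = 22342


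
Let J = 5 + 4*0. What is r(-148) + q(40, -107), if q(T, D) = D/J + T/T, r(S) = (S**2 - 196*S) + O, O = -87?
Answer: 254023/5 ≈ 50805.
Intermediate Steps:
J = 5 (J = 5 + 0 = 5)
r(S) = -87 + S**2 - 196*S (r(S) = (S**2 - 196*S) - 87 = -87 + S**2 - 196*S)
q(T, D) = 1 + D/5 (q(T, D) = D/5 + T/T = D*(1/5) + 1 = D/5 + 1 = 1 + D/5)
r(-148) + q(40, -107) = (-87 + (-148)**2 - 196*(-148)) + (1 + (1/5)*(-107)) = (-87 + 21904 + 29008) + (1 - 107/5) = 50825 - 102/5 = 254023/5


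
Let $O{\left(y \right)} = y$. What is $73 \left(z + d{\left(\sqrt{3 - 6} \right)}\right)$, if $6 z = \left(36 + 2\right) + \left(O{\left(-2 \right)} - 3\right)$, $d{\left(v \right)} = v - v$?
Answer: $\frac{803}{2} \approx 401.5$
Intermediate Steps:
$d{\left(v \right)} = 0$
$z = \frac{11}{2}$ ($z = \frac{\left(36 + 2\right) - 5}{6} = \frac{38 - 5}{6} = \frac{1}{6} \cdot 33 = \frac{11}{2} \approx 5.5$)
$73 \left(z + d{\left(\sqrt{3 - 6} \right)}\right) = 73 \left(\frac{11}{2} + 0\right) = 73 \cdot \frac{11}{2} = \frac{803}{2}$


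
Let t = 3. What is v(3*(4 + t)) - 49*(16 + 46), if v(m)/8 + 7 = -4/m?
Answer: -65006/21 ≈ -3095.5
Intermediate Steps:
v(m) = -56 - 32/m (v(m) = -56 + 8*(-4/m) = -56 - 32/m)
v(3*(4 + t)) - 49*(16 + 46) = (-56 - 32*1/(3*(4 + 3))) - 49*(16 + 46) = (-56 - 32/(3*7)) - 49*62 = (-56 - 32/21) - 3038 = -1208/21 - 3038 = -65006/21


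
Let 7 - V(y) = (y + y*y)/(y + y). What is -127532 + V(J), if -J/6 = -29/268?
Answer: -34176921/268 ≈ -1.2753e+5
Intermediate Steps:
J = 87/134 (J = -(-174)/268 = -6*(-29/268) = 87/134 ≈ 0.64925)
V(y) = 7 - (y + y²)/(2*y) (V(y) = 7 - (y + y*y)/(y + y) = 7 - (y + y²)/(2*y))
-127532 + V(J) = -127532 + (13/2 - ½*87/134) = -127532 + (13/2 - 87/268) = -127532 + 1655/268 = -34176921/268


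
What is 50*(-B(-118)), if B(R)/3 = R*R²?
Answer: 246454800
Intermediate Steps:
B(R) = 3*R³ (B(R) = 3*(R*R²) = 3*R³)
50*(-B(-118)) = 50*(-3*(-118)³) = 50*(-3*(-1643032)) = 50*(-1*(-4929096)) = 50*4929096 = 246454800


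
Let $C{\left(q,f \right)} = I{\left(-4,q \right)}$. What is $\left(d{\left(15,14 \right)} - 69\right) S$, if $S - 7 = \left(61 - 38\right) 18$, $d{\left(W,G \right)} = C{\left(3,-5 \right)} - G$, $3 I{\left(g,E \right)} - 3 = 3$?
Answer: $-34101$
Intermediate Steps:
$I{\left(g,E \right)} = 2$ ($I{\left(g,E \right)} = 1 + \frac{1}{3} \cdot 3 = 1 + 1 = 2$)
$C{\left(q,f \right)} = 2$
$d{\left(W,G \right)} = 2 - G$
$S = 421$ ($S = 7 + \left(61 - 38\right) 18 = 7 + 23 \cdot 18 = 7 + 414 = 421$)
$\left(d{\left(15,14 \right)} - 69\right) S = \left(\left(2 - 14\right) - 69\right) 421 = \left(-12 - 69\right) 421 = \left(-81\right) 421 = -34101$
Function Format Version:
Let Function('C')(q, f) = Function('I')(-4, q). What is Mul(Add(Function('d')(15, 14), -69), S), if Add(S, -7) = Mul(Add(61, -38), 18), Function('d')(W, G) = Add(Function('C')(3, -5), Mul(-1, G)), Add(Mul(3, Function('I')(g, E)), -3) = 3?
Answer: -34101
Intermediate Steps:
Function('I')(g, E) = 2 (Function('I')(g, E) = Add(1, Mul(Rational(1, 3), 3)) = Add(1, 1) = 2)
Function('C')(q, f) = 2
Function('d')(W, G) = Add(2, Mul(-1, G))
S = 421 (S = Add(7, Mul(Add(61, -38), 18)) = Add(7, Mul(23, 18)) = Add(7, 414) = 421)
Mul(Add(Function('d')(15, 14), -69), S) = Mul(Add(Add(2, Mul(-1, 14)), -69), 421) = Mul(Add(Add(2, -14), -69), 421) = Mul(Add(-12, -69), 421) = Mul(-81, 421) = -34101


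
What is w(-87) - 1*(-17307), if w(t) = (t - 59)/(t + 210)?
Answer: 2128615/123 ≈ 17306.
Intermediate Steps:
w(t) = (-59 + t)/(210 + t)
w(-87) - 1*(-17307) = (-59 - 87)/(210 - 87) - 1*(-17307) = -146/123 + 17307 = 2128615/123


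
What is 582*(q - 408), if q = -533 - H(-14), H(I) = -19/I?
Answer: -3839163/7 ≈ -5.4845e+5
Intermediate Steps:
q = -7481/14 (q = -533 - (-19)/(-14) = -533 - (-19)*(-1)/14 = -533 - 1*19/14 = -533 - 19/14 = -7481/14 ≈ -534.36)
582*(q - 408) = 582*(-7481/14 - 408) = 582*(-13193/14) = -3839163/7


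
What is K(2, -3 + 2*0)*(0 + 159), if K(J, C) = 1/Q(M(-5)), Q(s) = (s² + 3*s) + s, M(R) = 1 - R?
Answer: 53/20 ≈ 2.6500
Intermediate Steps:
Q(s) = s² + 4*s
K(J, C) = 1/60 (K(J, C) = 1/((1 - 1*(-5))*(4 + (1 - 1*(-5)))) = 1/((1 + 5)*(4 + (1 + 5))) = 1/(6*(4 + 6)) = 1/(6*10) = 1/60)
K(2, -3 + 2*0)*(0 + 159) = (0 + 159)/60 = (1/60)*159 = 53/20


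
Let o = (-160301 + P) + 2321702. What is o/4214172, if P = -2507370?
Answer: -115323/1404724 ≈ -0.082097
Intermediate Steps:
o = -345969 (o = (-160301 - 2507370) + 2321702 = -2667671 + 2321702 = -345969)
o/4214172 = -345969/4214172 = -345969*1/4214172 = -115323/1404724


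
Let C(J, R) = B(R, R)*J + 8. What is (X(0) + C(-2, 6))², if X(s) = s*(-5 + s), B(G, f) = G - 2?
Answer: 0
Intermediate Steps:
B(G, f) = -2 + G
C(J, R) = 8 + J*(-2 + R) (C(J, R) = (-2 + R)*J + 8 = J*(-2 + R) + 8 = 8 + J*(-2 + R))
(X(0) + C(-2, 6))² = (0*(-5 + 0) + (8 - 2*(-2 + 6)))² = (0*(-5) + (8 - 2*4))² = (0 + (8 - 8))² = (0 + 0)² = 0² = 0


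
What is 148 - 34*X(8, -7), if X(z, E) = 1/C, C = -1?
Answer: 182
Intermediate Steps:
X(z, E) = -1 (X(z, E) = 1/(-1) = -1)
148 - 34*X(8, -7) = 148 - 34*(-1) = 148 + 34 = 182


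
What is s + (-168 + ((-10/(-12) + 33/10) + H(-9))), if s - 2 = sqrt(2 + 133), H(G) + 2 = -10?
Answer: -2608/15 + 3*sqrt(15) ≈ -162.25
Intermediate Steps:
H(G) = -12 (H(G) = -2 - 10 = -12)
s = 2 + 3*sqrt(15) (s = 2 + sqrt(2 + 133) = 2 + sqrt(135) = 2 + 3*sqrt(15) ≈ 13.619)
s + (-168 + ((-10/(-12) + 33/10) + H(-9))) = (2 + 3*sqrt(15)) + (-168 + ((-10/(-12) + 33/10) - 12)) = (2 + 3*sqrt(15)) + (-168 + ((-10*(-1/12) + 33*(1/10)) - 12)) = (2 + 3*sqrt(15)) + (-168 + ((5/6 + 33/10) - 12)) = (2 + 3*sqrt(15)) + (-168 + (62/15 - 12)) = (2 + 3*sqrt(15)) + (-168 - 118/15) = (2 + 3*sqrt(15)) - 2638/15 = -2608/15 + 3*sqrt(15)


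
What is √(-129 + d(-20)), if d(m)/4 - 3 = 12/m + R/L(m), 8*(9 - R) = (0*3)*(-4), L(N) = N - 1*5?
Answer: I*√3021/5 ≈ 10.993*I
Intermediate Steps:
L(N) = -5 + N (L(N) = N - 5 = -5 + N)
R = 9 (R = 9 - 0*3*(-4)/8 = 9 - 0*(-4) = 9 - ⅛*0 = 9 + 0 = 9)
d(m) = 12 + 36/(-5 + m) + 48/m (d(m) = 12 + 4*(12/m + 9/(-5 + m)) = 12 + 4*(9/(-5 + m) + 12/m) = 12 + (36/(-5 + m) + 48/m) = 12 + 36/(-5 + m) + 48/m)
√(-129 + d(-20)) = √(-129 + 12*(-20 + (-20)² + 2*(-20))/(-20*(-5 - 20))) = √(-129 + 12*(-1/20)*(-20 + 400 - 40)/(-25)) = √(-129 + 12*(-1/20)*(-1/25)*340) = √(-129 + 204/25) = √(-3021/25) = I*√3021/5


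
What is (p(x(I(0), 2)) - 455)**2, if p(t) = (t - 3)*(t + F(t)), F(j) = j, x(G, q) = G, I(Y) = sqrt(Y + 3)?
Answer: 201709 + 5388*sqrt(3) ≈ 2.1104e+5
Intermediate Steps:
I(Y) = sqrt(3 + Y)
p(t) = 2*t*(-3 + t) (p(t) = (t - 3)*(t + t) = (-3 + t)*(2*t) = 2*t*(-3 + t))
(p(x(I(0), 2)) - 455)**2 = (2*sqrt(3 + 0)*(-3 + sqrt(3 + 0)) - 455)**2 = (2*sqrt(3)*(-3 + sqrt(3)) - 455)**2 = (-455 + 2*sqrt(3)*(-3 + sqrt(3)))**2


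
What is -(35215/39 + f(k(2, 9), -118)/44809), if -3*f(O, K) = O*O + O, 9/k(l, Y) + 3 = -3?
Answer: -6311795701/6990204 ≈ -902.95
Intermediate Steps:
k(l, Y) = -3/2 (k(l, Y) = 9/(-3 - 3) = 9/(-6) = 9*(-⅙) = -3/2)
f(O, K) = -O/3 - O²/3 (f(O, K) = -(O*O + O)/3 = -(O² + O)/3 = -(O + O²)/3 = -O/3 - O²/3)
-(35215/39 + f(k(2, 9), -118)/44809) = -(35215/39 - ⅓*(-3/2)*(1 - 3/2)/44809) = -(35215*(1/39) - ⅓*(-3/2)*(-½)*(1/44809)) = -(35215/39 - ¼*1/44809) = -(35215/39 - 1/179236) = -1*6311795701/6990204 = -6311795701/6990204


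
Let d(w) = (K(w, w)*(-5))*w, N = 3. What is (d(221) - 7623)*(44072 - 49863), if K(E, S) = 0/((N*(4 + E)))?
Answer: 44144793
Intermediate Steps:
K(E, S) = 0 (K(E, S) = 0/((3*(4 + E))) = 0/(12 + 3*E) = 0)
d(w) = 0 (d(w) = (0*(-5))*w = 0*w = 0)
(d(221) - 7623)*(44072 - 49863) = (0 - 7623)*(44072 - 49863) = -7623*(-5791) = 44144793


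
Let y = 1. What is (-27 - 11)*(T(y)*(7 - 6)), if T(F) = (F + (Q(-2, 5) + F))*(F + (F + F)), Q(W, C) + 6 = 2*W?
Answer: 912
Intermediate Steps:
Q(W, C) = -6 + 2*W
T(F) = 3*F*(-10 + 2*F) (T(F) = (F + ((-6 + 2*(-2)) + F))*(F + (F + F)) = (F + ((-6 - 4) + F))*(F + 2*F) = (F + (-10 + F))*(3*F) = (-10 + 2*F)*(3*F) = 3*F*(-10 + 2*F))
(-27 - 11)*(T(y)*(7 - 6)) = (-27 - 11)*((6*1*(-5 + 1))*(7 - 6)) = -38*6*1*(-4) = -(-912) = -38*(-24) = 912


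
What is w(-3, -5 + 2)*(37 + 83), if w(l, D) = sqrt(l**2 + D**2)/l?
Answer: -120*sqrt(2) ≈ -169.71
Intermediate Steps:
w(l, D) = sqrt(D**2 + l**2)/l
w(-3, -5 + 2)*(37 + 83) = (sqrt((-5 + 2)**2 + (-3)**2)/(-3))*(37 + 83) = -sqrt((-3)**2 + 9)/3*120 = -sqrt(9 + 9)/3*120 = -sqrt(2)*120 = -120*sqrt(2)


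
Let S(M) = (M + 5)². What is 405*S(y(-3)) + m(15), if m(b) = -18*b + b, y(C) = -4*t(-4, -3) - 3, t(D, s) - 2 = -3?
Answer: 14325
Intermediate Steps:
t(D, s) = -1 (t(D, s) = 2 - 3 = -1)
y(C) = 1 (y(C) = -4*(-1) - 3 = 4 - 3 = 1)
m(b) = -17*b
S(M) = (5 + M)²
405*S(y(-3)) + m(15) = 405*(5 + 1)² - 17*15 = 405*6² - 255 = 405*36 - 255 = 14580 - 255 = 14325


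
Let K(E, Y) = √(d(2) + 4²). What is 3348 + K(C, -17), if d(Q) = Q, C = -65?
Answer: 3348 + 3*√2 ≈ 3352.2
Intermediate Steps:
K(E, Y) = 3*√2 (K(E, Y) = √(2 + 4²) = √(2 + 16) = √18 = 3*√2)
3348 + K(C, -17) = 3348 + 3*√2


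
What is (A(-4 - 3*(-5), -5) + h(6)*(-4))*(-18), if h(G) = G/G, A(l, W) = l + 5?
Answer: -216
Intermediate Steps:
A(l, W) = 5 + l
h(G) = 1
(A(-4 - 3*(-5), -5) + h(6)*(-4))*(-18) = ((5 + (-4 - 3*(-5))) + 1*(-4))*(-18) = ((5 + (-4 + 15)) - 4)*(-18) = ((5 + 11) - 4)*(-18) = (16 - 4)*(-18) = 12*(-18) = -216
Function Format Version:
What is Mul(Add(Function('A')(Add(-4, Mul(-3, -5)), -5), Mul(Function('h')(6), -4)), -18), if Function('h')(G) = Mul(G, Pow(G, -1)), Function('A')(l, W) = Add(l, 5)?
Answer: -216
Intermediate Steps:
Function('A')(l, W) = Add(5, l)
Function('h')(G) = 1
Mul(Add(Function('A')(Add(-4, Mul(-3, -5)), -5), Mul(Function('h')(6), -4)), -18) = Mul(Add(Add(5, Add(-4, Mul(-3, -5))), Mul(1, -4)), -18) = Mul(Add(Add(5, Add(-4, 15)), -4), -18) = Mul(Add(Add(5, 11), -4), -18) = Mul(Add(16, -4), -18) = Mul(12, -18) = -216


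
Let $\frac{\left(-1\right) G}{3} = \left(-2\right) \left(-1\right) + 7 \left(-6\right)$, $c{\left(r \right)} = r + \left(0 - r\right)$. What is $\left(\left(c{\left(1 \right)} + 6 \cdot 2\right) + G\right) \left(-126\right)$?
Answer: $-16632$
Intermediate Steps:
$c{\left(r \right)} = 0$ ($c{\left(r \right)} = r - r = 0$)
$G = 120$ ($G = - 3 \left(\left(-2\right) \left(-1\right) + 7 \left(-6\right)\right) = - 3 \left(2 - 42\right) = \left(-3\right) \left(-40\right) = 120$)
$\left(\left(c{\left(1 \right)} + 6 \cdot 2\right) + G\right) \left(-126\right) = \left(\left(0 + 6 \cdot 2\right) + 120\right) \left(-126\right) = \left(\left(0 + 12\right) + 120\right) \left(-126\right) = \left(12 + 120\right) \left(-126\right) = 132 \left(-126\right) = -16632$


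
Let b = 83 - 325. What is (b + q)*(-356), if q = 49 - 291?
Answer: 172304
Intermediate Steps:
b = -242
q = -242
(b + q)*(-356) = (-242 - 242)*(-356) = -484*(-356) = 172304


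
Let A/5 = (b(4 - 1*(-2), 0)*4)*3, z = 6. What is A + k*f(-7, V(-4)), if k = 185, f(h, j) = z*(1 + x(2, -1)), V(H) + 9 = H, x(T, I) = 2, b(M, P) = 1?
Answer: 3390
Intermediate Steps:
V(H) = -9 + H
f(h, j) = 18 (f(h, j) = 6*(1 + 2) = 6*3 = 18)
A = 60 (A = 5*((1*4)*3) = 5*(4*3) = 5*12 = 60)
A + k*f(-7, V(-4)) = 60 + 185*18 = 60 + 3330 = 3390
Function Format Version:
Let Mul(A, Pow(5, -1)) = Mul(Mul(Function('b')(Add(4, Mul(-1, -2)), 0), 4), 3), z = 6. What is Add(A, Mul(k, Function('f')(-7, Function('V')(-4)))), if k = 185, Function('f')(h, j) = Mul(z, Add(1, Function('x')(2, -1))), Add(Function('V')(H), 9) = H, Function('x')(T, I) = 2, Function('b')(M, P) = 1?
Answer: 3390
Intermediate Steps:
Function('V')(H) = Add(-9, H)
Function('f')(h, j) = 18 (Function('f')(h, j) = Mul(6, Add(1, 2)) = Mul(6, 3) = 18)
A = 60 (A = Mul(5, Mul(Mul(1, 4), 3)) = Mul(5, Mul(4, 3)) = Mul(5, 12) = 60)
Add(A, Mul(k, Function('f')(-7, Function('V')(-4)))) = Add(60, Mul(185, 18)) = Add(60, 3330) = 3390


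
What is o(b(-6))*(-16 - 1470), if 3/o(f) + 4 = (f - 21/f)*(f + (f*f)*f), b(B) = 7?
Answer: -2229/698 ≈ -3.1934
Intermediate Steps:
o(f) = 3/(-4 + (f + f³)*(f - 21/f)) (o(f) = 3/(-4 + (f - 21/f)*(f + (f*f)*f)) = 3/(-4 + (f - 21/f)*(f + f²*f)) = 3/(-4 + (f - 21/f)*(f + f³)) = 3/(-4 + (f + f³)*(f - 21/f)))
o(b(-6))*(-16 - 1470) = (3/(-25 + 7⁴ - 20*7²))*(-16 - 1470) = (3/(-25 + 2401 - 20*49))*(-1486) = (3/(-25 + 2401 - 980))*(-1486) = (3/1396)*(-1486) = -2229/698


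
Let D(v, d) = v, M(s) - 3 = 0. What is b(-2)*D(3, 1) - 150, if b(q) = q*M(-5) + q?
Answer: -174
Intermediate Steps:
M(s) = 3 (M(s) = 3 + 0 = 3)
b(q) = 4*q (b(q) = q*3 + q = 3*q + q = 4*q)
b(-2)*D(3, 1) - 150 = (4*(-2))*3 - 150 = -8*3 - 150 = -24 - 150 = -174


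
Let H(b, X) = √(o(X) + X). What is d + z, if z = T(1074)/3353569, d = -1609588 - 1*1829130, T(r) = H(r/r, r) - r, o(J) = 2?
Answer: -11531978085616/3353569 + 2*√269/3353569 ≈ -3.4387e+6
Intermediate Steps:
H(b, X) = √(2 + X)
T(r) = √(2 + r) - r
d = -3438718 (d = -1609588 - 1829130 = -3438718)
z = -1074/3353569 + 2*√269/3353569 (z = (√(2 + 1074) - 1*1074)/3353569 = (√1076 - 1074)*(1/3353569) = (2*√269 - 1074)*(1/3353569) = (-1074 + 2*√269)*(1/3353569) = -1074/3353569 + 2*√269/3353569 ≈ -0.00031047)
d + z = -3438718 + (-1074/3353569 + 2*√269/3353569) = -11531978085616/3353569 + 2*√269/3353569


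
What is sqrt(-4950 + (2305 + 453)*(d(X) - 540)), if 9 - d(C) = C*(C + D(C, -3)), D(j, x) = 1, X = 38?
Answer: 22*I*sqrt(11481) ≈ 2357.3*I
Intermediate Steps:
d(C) = 9 - C*(1 + C) (d(C) = 9 - C*(C + 1) = 9 - C*(1 + C))
sqrt(-4950 + (2305 + 453)*(d(X) - 540)) = sqrt(-4950 + (2305 + 453)*((9 - 1*38 - 1*38**2) - 540)) = sqrt(-4950 + 2758*((9 - 38 - 1*1444) - 540)) = sqrt(-4950 + 2758*((9 - 38 - 1444) - 540)) = sqrt(-4950 + 2758*(-1473 - 540)) = sqrt(-4950 + 2758*(-2013)) = sqrt(-4950 - 5551854) = sqrt(-5556804) = 22*I*sqrt(11481)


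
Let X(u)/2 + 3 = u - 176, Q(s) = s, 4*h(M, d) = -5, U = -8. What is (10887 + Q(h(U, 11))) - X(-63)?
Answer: 45479/4 ≈ 11370.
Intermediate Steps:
h(M, d) = -5/4 (h(M, d) = (1/4)*(-5) = -5/4)
X(u) = -358 + 2*u (X(u) = -6 + 2*(u - 176) = -6 + 2*(-176 + u) = -6 + (-352 + 2*u) = -358 + 2*u)
(10887 + Q(h(U, 11))) - X(-63) = (10887 - 5/4) - (-358 + 2*(-63)) = 43543/4 - (-358 - 126) = 43543/4 - 1*(-484) = 43543/4 + 484 = 45479/4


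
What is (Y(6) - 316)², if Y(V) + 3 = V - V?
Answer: 101761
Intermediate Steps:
Y(V) = -3 (Y(V) = -3 + (V - V) = -3 + 0 = -3)
(Y(6) - 316)² = (-3 - 316)² = (-319)² = 101761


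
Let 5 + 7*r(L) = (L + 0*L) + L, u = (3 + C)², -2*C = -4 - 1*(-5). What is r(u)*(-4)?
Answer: -30/7 ≈ -4.2857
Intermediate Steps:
C = -½ (C = -(-4 - 1*(-5))/2 = -(-4 + 5)/2 = -½*1 = -½ ≈ -0.50000)
u = 25/4 (u = (3 - ½)² = (5/2)² = 25/4 ≈ 6.2500)
r(L) = -5/7 + 2*L/7 (r(L) = -5/7 + ((L + 0*L) + L)/7 = -5/7 + ((L + 0) + L)/7 = -5/7 + (L + L)/7 = -5/7 + (2*L)/7 = -5/7 + 2*L/7)
r(u)*(-4) = (-5/7 + (2/7)*(25/4))*(-4) = (-5/7 + 25/14)*(-4) = (15/14)*(-4) = -30/7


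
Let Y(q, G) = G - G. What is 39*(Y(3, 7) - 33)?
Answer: -1287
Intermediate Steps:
Y(q, G) = 0
39*(Y(3, 7) - 33) = 39*(0 - 33) = 39*(-33) = -1287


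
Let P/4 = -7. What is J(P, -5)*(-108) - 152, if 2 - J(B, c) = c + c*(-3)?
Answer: 712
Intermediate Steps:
P = -28 (P = 4*(-7) = -28)
J(B, c) = 2 + 2*c (J(B, c) = 2 - (c + c*(-3)) = 2 - (c - 3*c) = 2 - (-2)*c = 2 + 2*c)
J(P, -5)*(-108) - 152 = (2 + 2*(-5))*(-108) - 152 = (2 - 10)*(-108) - 152 = -8*(-108) - 152 = 864 - 152 = 712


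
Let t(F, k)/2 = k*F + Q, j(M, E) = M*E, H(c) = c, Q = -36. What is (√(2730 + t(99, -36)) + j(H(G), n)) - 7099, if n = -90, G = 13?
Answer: -8269 + I*√4470 ≈ -8269.0 + 66.858*I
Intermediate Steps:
j(M, E) = E*M
t(F, k) = -72 + 2*F*k (t(F, k) = 2*(k*F - 36) = 2*(F*k - 36) = 2*(-36 + F*k) = -72 + 2*F*k)
(√(2730 + t(99, -36)) + j(H(G), n)) - 7099 = (√(2730 + (-72 + 2*99*(-36))) - 90*13) - 7099 = (√(2730 + (-72 - 7128)) - 1170) - 7099 = (√(2730 - 7200) - 1170) - 7099 = (√(-4470) - 1170) - 7099 = (I*√4470 - 1170) - 7099 = (-1170 + I*√4470) - 7099 = -8269 + I*√4470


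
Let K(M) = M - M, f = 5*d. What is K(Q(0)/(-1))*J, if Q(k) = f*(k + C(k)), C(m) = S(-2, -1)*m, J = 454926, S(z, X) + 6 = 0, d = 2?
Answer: 0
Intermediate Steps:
S(z, X) = -6 (S(z, X) = -6 + 0 = -6)
C(m) = -6*m
f = 10 (f = 5*2 = 10)
Q(k) = -50*k (Q(k) = 10*(k - 6*k) = 10*(-5*k) = -50*k)
K(M) = 0
K(Q(0)/(-1))*J = 0*454926 = 0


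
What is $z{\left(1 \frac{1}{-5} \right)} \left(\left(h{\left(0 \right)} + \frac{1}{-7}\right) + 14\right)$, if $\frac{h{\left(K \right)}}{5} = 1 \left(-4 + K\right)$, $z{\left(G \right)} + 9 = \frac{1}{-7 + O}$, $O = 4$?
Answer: $\frac{172}{3} \approx 57.333$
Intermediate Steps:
$z{\left(G \right)} = - \frac{28}{3}$ ($z{\left(G \right)} = -9 + \frac{1}{-7 + 4} = -9 + \frac{1}{-3} = -9 - \frac{1}{3} = - \frac{28}{3}$)
$h{\left(K \right)} = -20 + 5 K$ ($h{\left(K \right)} = 5 \cdot 1 \left(-4 + K\right) = 5 \left(-4 + K\right) = -20 + 5 K$)
$z{\left(1 \frac{1}{-5} \right)} \left(\left(h{\left(0 \right)} + \frac{1}{-7}\right) + 14\right) = - \frac{28 \left(\left(\left(-20 + 5 \cdot 0\right) + \frac{1}{-7}\right) + 14\right)}{3} = - \frac{28 \left(\left(\left(-20 + 0\right) - \frac{1}{7}\right) + 14\right)}{3} = - \frac{28 \left(\left(-20 - \frac{1}{7}\right) + 14\right)}{3} = - \frac{28 \left(- \frac{141}{7} + 14\right)}{3} = \left(- \frac{28}{3}\right) \left(- \frac{43}{7}\right) = \frac{172}{3}$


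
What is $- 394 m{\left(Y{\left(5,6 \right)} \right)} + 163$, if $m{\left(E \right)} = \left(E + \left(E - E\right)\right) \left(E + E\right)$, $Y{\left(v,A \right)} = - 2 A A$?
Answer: $-4084829$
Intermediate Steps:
$Y{\left(v,A \right)} = - 2 A^{2}$
$m{\left(E \right)} = 2 E^{2}$ ($m{\left(E \right)} = \left(E + 0\right) 2 E = E 2 E = 2 E^{2}$)
$- 394 m{\left(Y{\left(5,6 \right)} \right)} + 163 = - 394 \cdot 2 \left(- 2 \cdot 6^{2}\right)^{2} + 163 = - 394 \cdot 2 \left(\left(-2\right) 36\right)^{2} + 163 = - 394 \cdot 2 \left(-72\right)^{2} + 163 = - 394 \cdot 2 \cdot 5184 + 163 = \left(-394\right) 10368 + 163 = -4084992 + 163 = -4084829$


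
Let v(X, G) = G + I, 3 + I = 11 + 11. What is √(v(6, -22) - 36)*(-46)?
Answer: -46*I*√39 ≈ -287.27*I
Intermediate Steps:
I = 19 (I = -3 + (11 + 11) = -3 + 22 = 19)
v(X, G) = 19 + G (v(X, G) = G + 19 = 19 + G)
√(v(6, -22) - 36)*(-46) = √((19 - 22) - 36)*(-46) = √(-3 - 36)*(-46) = √(-39)*(-46) = (I*√39)*(-46) = -46*I*√39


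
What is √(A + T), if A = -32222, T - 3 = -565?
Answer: 4*I*√2049 ≈ 181.06*I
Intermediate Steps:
T = -562 (T = 3 - 565 = -562)
√(A + T) = √(-32222 - 562) = √(-32784) = 4*I*√2049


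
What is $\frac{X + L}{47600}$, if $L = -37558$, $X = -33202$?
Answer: $- \frac{1769}{1190} \approx -1.4866$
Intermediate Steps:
$\frac{X + L}{47600} = \frac{-33202 - 37558}{47600} = \left(-70760\right) \frac{1}{47600} = - \frac{1769}{1190}$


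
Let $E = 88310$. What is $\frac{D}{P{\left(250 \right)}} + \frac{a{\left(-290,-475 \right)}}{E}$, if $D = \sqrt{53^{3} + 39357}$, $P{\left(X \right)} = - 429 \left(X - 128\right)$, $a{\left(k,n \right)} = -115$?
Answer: $- \frac{23}{17662} - \frac{\sqrt{188234}}{52338} \approx -0.0095918$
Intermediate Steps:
$P{\left(X \right)} = 54912 - 429 X$ ($P{\left(X \right)} = - 429 \left(-128 + X\right) = 54912 - 429 X$)
$D = \sqrt{188234}$ ($D = \sqrt{148877 + 39357} = \sqrt{188234} \approx 433.86$)
$\frac{D}{P{\left(250 \right)}} + \frac{a{\left(-290,-475 \right)}}{E} = \frac{\sqrt{188234}}{54912 - 107250} - \frac{115}{88310} = \frac{\sqrt{188234}}{54912 - 107250} - \frac{23}{17662} = \frac{\sqrt{188234}}{-52338} - \frac{23}{17662} = \sqrt{188234} \left(- \frac{1}{52338}\right) - \frac{23}{17662} = - \frac{\sqrt{188234}}{52338} - \frac{23}{17662} = - \frac{23}{17662} - \frac{\sqrt{188234}}{52338}$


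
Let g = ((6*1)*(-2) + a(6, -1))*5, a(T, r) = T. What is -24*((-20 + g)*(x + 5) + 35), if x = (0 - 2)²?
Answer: 9960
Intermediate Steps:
x = 4 (x = (-2)² = 4)
g = -30 (g = ((6*1)*(-2) + 6)*5 = (6*(-2) + 6)*5 = (-12 + 6)*5 = -6*5 = -30)
-24*((-20 + g)*(x + 5) + 35) = -24*((-20 - 30)*(4 + 5) + 35) = -24*(-50*9 + 35) = -24*(-450 + 35) = -24*(-415) = 9960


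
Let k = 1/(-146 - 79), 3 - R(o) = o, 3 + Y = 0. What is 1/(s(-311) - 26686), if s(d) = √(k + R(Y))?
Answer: -6004350/160232082751 - 15*√1349/160232082751 ≈ -3.7476e-5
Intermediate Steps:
Y = -3 (Y = -3 + 0 = -3)
R(o) = 3 - o
k = -1/225 (k = 1/(-225) = -1/225 ≈ -0.0044444)
s(d) = √1349/15 (s(d) = √(-1/225 + (3 - 1*(-3))) = √(-1/225 + (3 + 3)) = √(-1/225 + 6) = √(1349/225) = √1349/15)
1/(s(-311) - 26686) = 1/(√1349/15 - 26686) = 1/(-26686 + √1349/15)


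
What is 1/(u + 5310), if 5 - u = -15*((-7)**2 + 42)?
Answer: 1/6680 ≈ 0.00014970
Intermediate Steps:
u = 1370 (u = 5 - (-15)*((-7)**2 + 42) = 5 - (-15)*(49 + 42) = 5 - (-15)*91 = 5 - 1*(-1365) = 5 + 1365 = 1370)
1/(u + 5310) = 1/(1370 + 5310) = 1/6680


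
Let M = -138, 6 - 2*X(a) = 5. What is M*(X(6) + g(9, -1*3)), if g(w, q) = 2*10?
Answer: -2829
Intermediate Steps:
g(w, q) = 20
X(a) = ½ (X(a) = 3 - ½*5 = 3 - 5/2 = ½)
M*(X(6) + g(9, -1*3)) = -138*(½ + 20) = -138*41/2 = -2829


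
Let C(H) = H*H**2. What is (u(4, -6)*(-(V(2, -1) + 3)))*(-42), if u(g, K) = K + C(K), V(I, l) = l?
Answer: -18648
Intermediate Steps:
C(H) = H**3
u(g, K) = K + K**3
(u(4, -6)*(-(V(2, -1) + 3)))*(-42) = ((-6 + (-6)**3)*(-(-1 + 3)))*(-42) = ((-6 - 216)*(-1*2))*(-42) = -222*(-2)*(-42) = 444*(-42) = -18648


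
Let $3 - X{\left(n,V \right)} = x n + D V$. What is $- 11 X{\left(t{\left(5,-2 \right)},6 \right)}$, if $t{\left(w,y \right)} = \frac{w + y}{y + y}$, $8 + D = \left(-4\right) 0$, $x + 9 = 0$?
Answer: $- \frac{1947}{4} \approx -486.75$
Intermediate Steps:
$x = -9$ ($x = -9 + 0 = -9$)
$D = -8$ ($D = -8 - 0 = -8 + 0 = -8$)
$t{\left(w,y \right)} = \frac{w + y}{2 y}$
$X{\left(n,V \right)} = 3 + 8 V + 9 n$ ($X{\left(n,V \right)} = 3 - \left(- 9 n - 8 V\right) = 3 + \left(8 V + 9 n\right) = 3 + 8 V + 9 n$)
$- 11 X{\left(t{\left(5,-2 \right)},6 \right)} = - 11 \left(3 + 8 \cdot 6 + 9 \frac{5 - 2}{2 \left(-2\right)}\right) = - 11 \left(3 + 48 + 9 \cdot \frac{1}{2} \left(- \frac{1}{2}\right) 3\right) = - 11 \left(3 + 48 + 9 \left(- \frac{3}{4}\right)\right) = - 11 \left(3 + 48 - \frac{27}{4}\right) = \left(-11\right) \frac{177}{4} = - \frac{1947}{4}$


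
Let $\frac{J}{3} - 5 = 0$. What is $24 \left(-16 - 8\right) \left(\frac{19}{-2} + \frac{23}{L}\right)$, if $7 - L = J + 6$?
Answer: $\frac{44928}{7} \approx 6418.3$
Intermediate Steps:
$J = 15$ ($J = 15 + 3 \cdot 0 = 15 + 0 = 15$)
$L = -14$ ($L = 7 - \left(15 + 6\right) = 7 - 21 = -14$)
$24 \left(-16 - 8\right) \left(\frac{19}{-2} + \frac{23}{L}\right) = 24 \left(-16 - 8\right) \left(\frac{19}{-2} + \frac{23}{-14}\right) = 24 \left(-16 - 8\right) \left(19 \left(- \frac{1}{2}\right) + 23 \left(- \frac{1}{14}\right)\right) = 24 \left(-24\right) \left(- \frac{19}{2} - \frac{23}{14}\right) = \left(-576\right) \left(- \frac{78}{7}\right) = \frac{44928}{7}$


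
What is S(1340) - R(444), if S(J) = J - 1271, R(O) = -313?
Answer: 382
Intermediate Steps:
S(J) = -1271 + J
S(1340) - R(444) = (-1271 + 1340) - 1*(-313) = 69 + 313 = 382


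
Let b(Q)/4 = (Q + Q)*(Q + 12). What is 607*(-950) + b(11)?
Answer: -574626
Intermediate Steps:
b(Q) = 8*Q*(12 + Q) (b(Q) = 4*((Q + Q)*(Q + 12)) = 4*((2*Q)*(12 + Q)) = 4*(2*Q*(12 + Q)) = 8*Q*(12 + Q))
607*(-950) + b(11) = 607*(-950) + 8*11*(12 + 11) = -576650 + 8*11*23 = -576650 + 2024 = -574626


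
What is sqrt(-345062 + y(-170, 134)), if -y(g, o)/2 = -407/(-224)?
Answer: I*sqrt(270531457)/28 ≈ 587.42*I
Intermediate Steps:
y(g, o) = -407/112 (y(g, o) = -(-814)/(-224) = -(-814)*(-1)/224 = -2*407/224 = -407/112)
sqrt(-345062 + y(-170, 134)) = sqrt(-345062 - 407/112) = sqrt(-38647351/112) = I*sqrt(270531457)/28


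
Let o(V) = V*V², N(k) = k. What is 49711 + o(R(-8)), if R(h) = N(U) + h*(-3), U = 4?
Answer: 71663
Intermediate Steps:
R(h) = 4 - 3*h (R(h) = 4 + h*(-3) = 4 - 3*h)
o(V) = V³
49711 + o(R(-8)) = 49711 + (4 - 3*(-8))³ = 49711 + (4 + 24)³ = 49711 + 28³ = 49711 + 21952 = 71663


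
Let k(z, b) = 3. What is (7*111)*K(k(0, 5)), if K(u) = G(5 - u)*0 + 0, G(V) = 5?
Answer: 0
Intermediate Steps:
K(u) = 0 (K(u) = 5*0 + 0 = 0 + 0 = 0)
(7*111)*K(k(0, 5)) = (7*111)*0 = 777*0 = 0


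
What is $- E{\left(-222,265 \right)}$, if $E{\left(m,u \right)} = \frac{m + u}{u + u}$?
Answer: $- \frac{43}{530} \approx -0.081132$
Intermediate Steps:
$E{\left(m,u \right)} = \frac{m + u}{2 u}$
$- E{\left(-222,265 \right)} = - \frac{-222 + 265}{2 \cdot 265} = - \frac{43}{2 \cdot 265} = \left(-1\right) \frac{43}{530} = - \frac{43}{530}$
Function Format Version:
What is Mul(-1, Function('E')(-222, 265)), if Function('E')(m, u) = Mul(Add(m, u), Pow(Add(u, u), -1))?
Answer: Rational(-43, 530) ≈ -0.081132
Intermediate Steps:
Function('E')(m, u) = Mul(Rational(1, 2), Pow(u, -1), Add(m, u)) (Function('E')(m, u) = Mul(Add(m, u), Pow(Mul(2, u), -1)) = Mul(Add(m, u), Mul(Rational(1, 2), Pow(u, -1))) = Mul(Rational(1, 2), Pow(u, -1), Add(m, u)))
Mul(-1, Function('E')(-222, 265)) = Mul(-1, Mul(Rational(1, 2), Pow(265, -1), Add(-222, 265))) = Mul(-1, Mul(Rational(1, 2), Rational(1, 265), 43)) = Mul(-1, Rational(43, 530)) = Rational(-43, 530)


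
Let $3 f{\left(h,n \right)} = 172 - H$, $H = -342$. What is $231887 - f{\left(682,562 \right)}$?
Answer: $\frac{695147}{3} \approx 2.3172 \cdot 10^{5}$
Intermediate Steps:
$f{\left(h,n \right)} = \frac{514}{3}$ ($f{\left(h,n \right)} = \frac{172 - -342}{3} = \frac{172 + 342}{3} = \frac{1}{3} \cdot 514 = \frac{514}{3}$)
$231887 - f{\left(682,562 \right)} = 231887 - \frac{514}{3} = \frac{695147}{3}$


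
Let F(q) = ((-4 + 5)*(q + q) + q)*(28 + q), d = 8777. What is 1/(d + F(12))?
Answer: 1/10217 ≈ 9.7876e-5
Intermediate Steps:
F(q) = 3*q*(28 + q) (F(q) = (1*(2*q) + q)*(28 + q) = (2*q + q)*(28 + q) = (3*q)*(28 + q) = 3*q*(28 + q))
1/(d + F(12)) = 1/(8777 + 3*12*(28 + 12)) = 1/(8777 + 3*12*40) = 1/(8777 + 1440) = 1/10217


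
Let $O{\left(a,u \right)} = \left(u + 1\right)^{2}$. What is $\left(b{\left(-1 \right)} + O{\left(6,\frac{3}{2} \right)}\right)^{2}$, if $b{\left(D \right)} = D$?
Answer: $\frac{441}{16} \approx 27.563$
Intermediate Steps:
$O{\left(a,u \right)} = \left(1 + u\right)^{2}$
$\left(b{\left(-1 \right)} + O{\left(6,\frac{3}{2} \right)}\right)^{2} = \left(-1 + \left(1 + \frac{3}{2}\right)^{2}\right)^{2} = \left(-1 + \left(\frac{5}{2}\right)^{2}\right)^{2} = \left(-1 + \frac{25}{4}\right)^{2} = \left(\frac{21}{4}\right)^{2} = \frac{441}{16}$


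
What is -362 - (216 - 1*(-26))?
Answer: -604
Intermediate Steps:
-362 - (216 - 1*(-26)) = -362 - (216 + 26) = -362 - 1*242 = -362 - 242 = -604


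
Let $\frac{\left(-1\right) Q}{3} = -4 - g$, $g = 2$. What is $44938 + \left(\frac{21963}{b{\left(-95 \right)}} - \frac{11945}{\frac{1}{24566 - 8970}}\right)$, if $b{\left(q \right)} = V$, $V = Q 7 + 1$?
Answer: $- \frac{23653636851}{127} \approx -1.8625 \cdot 10^{8}$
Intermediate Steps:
$Q = 18$ ($Q = - 3 \left(-4 - 2\right) = \left(-3\right) \left(-6\right) = 18$)
$V = 127$ ($V = 18 \cdot 7 + 1 = 126 + 1 = 127$)
$b{\left(q \right)} = 127$
$44938 + \left(\frac{21963}{b{\left(-95 \right)}} - \frac{11945}{\frac{1}{24566 - 8970}}\right) = 44938 + \left(\frac{21963}{127} - \frac{11945}{\frac{1}{24566 - 8970}}\right) = 44938 + \left(21963 \cdot \frac{1}{127} - \frac{11945}{\frac{1}{15596}}\right) = 44938 + \left(\frac{21963}{127} - 11945 \frac{1}{\frac{1}{15596}}\right) = 44938 + \left(\frac{21963}{127} - 186294220\right) = 44938 - \frac{23659343977}{127} = - \frac{23653636851}{127}$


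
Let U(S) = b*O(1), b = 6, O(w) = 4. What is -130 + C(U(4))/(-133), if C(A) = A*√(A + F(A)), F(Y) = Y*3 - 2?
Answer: -130 - 24*√94/133 ≈ -131.75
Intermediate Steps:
F(Y) = -2 + 3*Y (F(Y) = 3*Y - 2 = -2 + 3*Y)
U(S) = 24 (U(S) = 6*4 = 24)
C(A) = A*√(-2 + 4*A) (C(A) = A*√(A + (-2 + 3*A)) = A*√(-2 + 4*A))
-130 + C(U(4))/(-133) = -130 + (24*√(-2 + 4*24))/(-133) = -130 + (24*√(-2 + 96))*(-1/133) = -130 + (24*√94)*(-1/133) = -130 - 24*√94/133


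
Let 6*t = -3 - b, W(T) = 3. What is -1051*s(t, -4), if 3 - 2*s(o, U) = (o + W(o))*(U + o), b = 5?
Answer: -112457/18 ≈ -6247.6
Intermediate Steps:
t = -4/3 (t = (-3 - 1*5)/6 = (-3 - 5)/6 = (1/6)*(-8) = -4/3 ≈ -1.3333)
s(o, U) = 3/2 - (3 + o)*(U + o)/2 (s(o, U) = 3/2 - (o + 3)*(U + o)/2 = 3/2 - (3 + o)*(U + o)/2)
-1051*s(t, -4) = -1051*(3/2 - 3/2*(-4) - 3/2*(-4/3) - (-4/3)**2/2 - 1/2*(-4)*(-4/3)) = -1051*(3/2 + 6 + 2 - 1/2*16/9 - 8/3) = -1051*(3/2 + 6 + 2 - 8/9 - 8/3) = -1051*107/18 = -112457/18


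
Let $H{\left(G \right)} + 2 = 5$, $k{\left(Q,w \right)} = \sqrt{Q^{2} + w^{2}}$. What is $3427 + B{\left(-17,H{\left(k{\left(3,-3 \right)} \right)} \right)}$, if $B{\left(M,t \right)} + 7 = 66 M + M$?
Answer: $2281$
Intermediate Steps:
$H{\left(G \right)} = 3$ ($H{\left(G \right)} = -2 + 5 = 3$)
$B{\left(M,t \right)} = -7 + 67 M$ ($B{\left(M,t \right)} = -7 + \left(66 M + M\right) = -7 + 67 M$)
$3427 + B{\left(-17,H{\left(k{\left(3,-3 \right)} \right)} \right)} = 3427 + \left(-7 + 67 \left(-17\right)\right) = 3427 - 1146 = 2281$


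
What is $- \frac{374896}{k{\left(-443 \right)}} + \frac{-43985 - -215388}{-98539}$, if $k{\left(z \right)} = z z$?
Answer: $- \frac{70579544291}{19338180211} \approx -3.6497$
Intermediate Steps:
$k{\left(z \right)} = z^{2}$
$- \frac{374896}{k{\left(-443 \right)}} + \frac{-43985 - -215388}{-98539} = - \frac{374896}{\left(-443\right)^{2}} + \frac{-43985 - -215388}{-98539} = - \frac{374896}{196249} + \left(-43985 + 215388\right) \left(- \frac{1}{98539}\right) = \left(-374896\right) \frac{1}{196249} + 171403 \left(- \frac{1}{98539}\right) = - \frac{374896}{196249} - \frac{171403}{98539} = - \frac{70579544291}{19338180211}$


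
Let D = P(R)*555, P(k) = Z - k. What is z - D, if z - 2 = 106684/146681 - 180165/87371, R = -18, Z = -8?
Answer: -71118418726349/12815665651 ≈ -5549.3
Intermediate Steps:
P(k) = -8 - k
D = 5550 (D = (-8 - 1*(-18))*555 = (-8 + 18)*555 = 10*555 = 5550)
z = 8525636701/12815665651 (z = 2 + (106684/146681 - 180165/87371) = 2 - 17105694601/12815665651 = 8525636701/12815665651 ≈ 0.66525)
z - D = 8525636701/12815665651 - 1*5550 = 8525636701/12815665651 - 5550 = -71118418726349/12815665651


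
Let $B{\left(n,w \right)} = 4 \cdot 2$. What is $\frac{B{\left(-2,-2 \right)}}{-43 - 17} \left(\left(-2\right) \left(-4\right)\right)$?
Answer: $- \frac{16}{15} \approx -1.0667$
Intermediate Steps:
$B{\left(n,w \right)} = 8$
$\frac{B{\left(-2,-2 \right)}}{-43 - 17} \left(\left(-2\right) \left(-4\right)\right) = \frac{8}{-43 - 17} \left(\left(-2\right) \left(-4\right)\right) = \frac{8}{-60} \cdot 8 = 8 \left(- \frac{1}{60}\right) 8 = \left(- \frac{2}{15}\right) 8 = - \frac{16}{15}$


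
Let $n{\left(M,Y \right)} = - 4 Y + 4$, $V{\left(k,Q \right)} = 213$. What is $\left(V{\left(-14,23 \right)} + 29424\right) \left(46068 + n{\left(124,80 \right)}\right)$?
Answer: $1355952024$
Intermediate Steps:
$n{\left(M,Y \right)} = 4 - 4 Y$
$\left(V{\left(-14,23 \right)} + 29424\right) \left(46068 + n{\left(124,80 \right)}\right) = \left(213 + 29424\right) \left(46068 + \left(4 - 320\right)\right) = 29637 \left(46068 + \left(4 - 320\right)\right) = 29637 \left(46068 - 316\right) = 29637 \cdot 45752 = 1355952024$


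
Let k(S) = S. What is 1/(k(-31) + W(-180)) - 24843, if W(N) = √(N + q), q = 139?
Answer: -24892717/1002 - I*√41/1002 ≈ -24843.0 - 0.0063903*I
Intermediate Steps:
W(N) = √(139 + N) (W(N) = √(N + 139) = √(139 + N))
1/(k(-31) + W(-180)) - 24843 = 1/(-31 + √(139 - 180)) - 24843 = 1/(-31 + √(-41)) - 24843 = 1/(-31 + I*√41) - 24843 = -24843 + 1/(-31 + I*√41)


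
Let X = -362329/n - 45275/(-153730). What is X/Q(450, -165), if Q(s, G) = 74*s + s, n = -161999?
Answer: 12607068379/168102717322500 ≈ 7.4996e-5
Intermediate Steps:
Q(s, G) = 75*s
X = 12607068379/4980821254 (X = -362329/(-161999) - 45275/(-153730) = -362329*(-1/161999) - 45275*(-1/153730) = 362329/161999 + 9055/30746 = 12607068379/4980821254 ≈ 2.5311)
X/Q(450, -165) = 12607068379/(4980821254*((75*450))) = (12607068379/4980821254)/33750 = (12607068379/4980821254)*(1/33750) = 12607068379/168102717322500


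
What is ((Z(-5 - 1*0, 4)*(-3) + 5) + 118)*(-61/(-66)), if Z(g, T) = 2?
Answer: 2379/22 ≈ 108.14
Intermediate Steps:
((Z(-5 - 1*0, 4)*(-3) + 5) + 118)*(-61/(-66)) = ((2*(-3) + 5) + 118)*(-61/(-66)) = ((-6 + 5) + 118)*(-61*(-1/66)) = (-1 + 118)*(61/66) = 117*(61/66) = 2379/22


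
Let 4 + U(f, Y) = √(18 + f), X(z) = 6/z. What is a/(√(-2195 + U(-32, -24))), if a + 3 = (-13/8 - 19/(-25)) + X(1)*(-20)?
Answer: -24773/(200*√(-2199 + I*√14)) ≈ -0.0022472 + 2.6414*I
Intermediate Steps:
U(f, Y) = -4 + √(18 + f)
a = -24773/200 (a = -3 + ((-13/8 - 19/(-25)) + (6/1)*(-20)) = -3 + ((-13*⅛ - 19*(-1/25)) + (6*1)*(-20)) = -3 + ((-13/8 + 19/25) + 6*(-20)) = -3 + (-173/200 - 120) = -3 - 24173/200 = -24773/200 ≈ -123.86)
a/(√(-2195 + U(-32, -24))) = -24773/(200*√(-2195 + (-4 + √(18 - 32)))) = -24773/(200*√(-2195 + (-4 + √(-14)))) = -24773/(200*√(-2195 + (-4 + I*√14))) = -24773/(200*√(-2199 + I*√14))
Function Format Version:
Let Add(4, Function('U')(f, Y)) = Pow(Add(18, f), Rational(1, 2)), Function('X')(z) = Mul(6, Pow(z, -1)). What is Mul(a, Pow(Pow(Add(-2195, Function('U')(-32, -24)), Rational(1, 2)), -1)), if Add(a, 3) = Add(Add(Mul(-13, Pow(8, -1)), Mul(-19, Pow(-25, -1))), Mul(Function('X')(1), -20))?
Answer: Mul(Rational(-24773, 200), Pow(Add(-2199, Mul(I, Pow(14, Rational(1, 2)))), Rational(-1, 2))) ≈ Add(-0.0022472, Mul(2.6414, I))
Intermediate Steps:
Function('U')(f, Y) = Add(-4, Pow(Add(18, f), Rational(1, 2)))
a = Rational(-24773, 200) (a = Add(-3, Add(Add(Mul(-13, Pow(8, -1)), Mul(-19, Pow(-25, -1))), Mul(Mul(6, Pow(1, -1)), -20))) = Add(-3, Add(Add(Mul(-13, Rational(1, 8)), Mul(-19, Rational(-1, 25))), Mul(Mul(6, 1), -20))) = Add(-3, Add(Add(Rational(-13, 8), Rational(19, 25)), Mul(6, -20))) = Add(-3, Add(Rational(-173, 200), -120)) = Add(-3, Rational(-24173, 200)) = Rational(-24773, 200) ≈ -123.86)
Mul(a, Pow(Pow(Add(-2195, Function('U')(-32, -24)), Rational(1, 2)), -1)) = Mul(Rational(-24773, 200), Pow(Pow(Add(-2195, Add(-4, Pow(Add(18, -32), Rational(1, 2)))), Rational(1, 2)), -1)) = Mul(Rational(-24773, 200), Pow(Pow(Add(-2195, Add(-4, Pow(-14, Rational(1, 2)))), Rational(1, 2)), -1)) = Mul(Rational(-24773, 200), Pow(Pow(Add(-2195, Add(-4, Mul(I, Pow(14, Rational(1, 2))))), Rational(1, 2)), -1)) = Mul(Rational(-24773, 200), Pow(Pow(Add(-2199, Mul(I, Pow(14, Rational(1, 2)))), Rational(1, 2)), -1)) = Mul(Rational(-24773, 200), Pow(Add(-2199, Mul(I, Pow(14, Rational(1, 2)))), Rational(-1, 2)))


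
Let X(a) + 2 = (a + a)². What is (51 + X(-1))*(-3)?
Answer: -159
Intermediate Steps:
X(a) = -2 + 4*a² (X(a) = -2 + (a + a)² = -2 + (2*a)² = -2 + 4*a²)
(51 + X(-1))*(-3) = (51 + (-2 + 4*(-1)²))*(-3) = (51 + (-2 + 4*1))*(-3) = (51 + (-2 + 4))*(-3) = (51 + 2)*(-3) = 53*(-3) = -159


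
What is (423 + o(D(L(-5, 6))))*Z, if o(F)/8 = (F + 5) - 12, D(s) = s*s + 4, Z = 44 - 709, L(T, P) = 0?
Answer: -265335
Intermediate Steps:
Z = -665
D(s) = 4 + s² (D(s) = s² + 4 = 4 + s²)
o(F) = -56 + 8*F (o(F) = 8*((F + 5) - 12) = 8*((5 + F) - 12) = 8*(-7 + F) = -56 + 8*F)
(423 + o(D(L(-5, 6))))*Z = (423 + (-56 + 8*(4 + 0²)))*(-665) = (423 + (-56 + 8*(4 + 0)))*(-665) = (423 + (-56 + 8*4))*(-665) = (423 + (-56 + 32))*(-665) = (423 - 24)*(-665) = 399*(-665) = -265335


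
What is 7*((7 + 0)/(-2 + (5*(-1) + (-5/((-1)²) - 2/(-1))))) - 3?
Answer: -79/10 ≈ -7.9000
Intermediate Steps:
7*((7 + 0)/(-2 + (5*(-1) + (-5/((-1)²) - 2/(-1))))) - 3 = 7*(7/(-2 + (-5 + (-5/1 - 2*(-1))))) - 3 = 7*(7/(-2 + (-5 + (-5*1 + 2)))) - 3 = 7*(7/(-2 + (-5 + (-5 + 2)))) - 3 = 7*(7/(-2 + (-5 - 3))) - 3 = 7*(7/(-2 - 8)) - 3 = 7*(7/(-10)) - 3 = 7*(7*(-⅒)) - 3 = 7*(-7/10) - 3 = -49/10 - 3 = -79/10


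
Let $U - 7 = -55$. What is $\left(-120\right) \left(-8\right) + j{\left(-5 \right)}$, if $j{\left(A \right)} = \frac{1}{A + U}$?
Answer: $\frac{50879}{53} \approx 959.98$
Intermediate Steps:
$U = -48$ ($U = 7 - 55 = -48$)
$j{\left(A \right)} = \frac{1}{-48 + A}$ ($j{\left(A \right)} = \frac{1}{A - 48} = \frac{1}{-48 + A}$)
$\left(-120\right) \left(-8\right) + j{\left(-5 \right)} = \left(-120\right) \left(-8\right) + \frac{1}{-48 - 5} = 960 + \frac{1}{-53} = 960 - \frac{1}{53} = \frac{50879}{53}$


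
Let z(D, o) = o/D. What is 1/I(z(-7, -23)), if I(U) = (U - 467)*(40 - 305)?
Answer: 7/860190 ≈ 8.1377e-6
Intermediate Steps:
I(U) = 123755 - 265*U (I(U) = (-467 + U)*(-265) = 123755 - 265*U)
1/I(z(-7, -23)) = 1/(123755 - (-6095)/(-7)) = 1/(123755 - (-6095)*(-1)/7) = 1/(123755 - 265*23/7) = 1/(123755 - 6095/7) = 1/(860190/7) = 7/860190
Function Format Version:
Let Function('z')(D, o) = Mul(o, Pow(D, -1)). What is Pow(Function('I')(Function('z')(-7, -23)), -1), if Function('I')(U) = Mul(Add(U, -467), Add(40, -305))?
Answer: Rational(7, 860190) ≈ 8.1377e-6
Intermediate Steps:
Function('I')(U) = Add(123755, Mul(-265, U)) (Function('I')(U) = Mul(Add(-467, U), -265) = Add(123755, Mul(-265, U)))
Pow(Function('I')(Function('z')(-7, -23)), -1) = Pow(Add(123755, Mul(-265, Mul(-23, Pow(-7, -1)))), -1) = Pow(Add(123755, Mul(-265, Mul(-23, Rational(-1, 7)))), -1) = Pow(Add(123755, Mul(-265, Rational(23, 7))), -1) = Pow(Add(123755, Rational(-6095, 7)), -1) = Pow(Rational(860190, 7), -1) = Rational(7, 860190)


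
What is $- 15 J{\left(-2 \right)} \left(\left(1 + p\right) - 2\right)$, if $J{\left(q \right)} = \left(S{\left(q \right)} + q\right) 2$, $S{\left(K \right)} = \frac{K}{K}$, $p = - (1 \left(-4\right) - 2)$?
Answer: $150$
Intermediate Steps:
$p = 6$ ($p = - (-4 - 2) = \left(-1\right) \left(-6\right) = 6$)
$S{\left(K \right)} = 1$
$J{\left(q \right)} = 2 + 2 q$ ($J{\left(q \right)} = \left(1 + q\right) 2 = 2 + 2 q$)
$- 15 J{\left(-2 \right)} \left(\left(1 + p\right) - 2\right) = - 15 \left(2 + 2 \left(-2\right)\right) \left(\left(1 + 6\right) - 2\right) = - 15 \left(2 - 4\right) \left(7 - 2\right) = \left(-15\right) \left(-2\right) 5 = 30 \cdot 5 = 150$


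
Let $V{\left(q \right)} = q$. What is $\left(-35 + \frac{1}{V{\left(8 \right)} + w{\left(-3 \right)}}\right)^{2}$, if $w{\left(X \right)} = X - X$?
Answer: $\frac{77841}{64} \approx 1216.3$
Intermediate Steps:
$w{\left(X \right)} = 0$
$\left(-35 + \frac{1}{V{\left(8 \right)} + w{\left(-3 \right)}}\right)^{2} = \left(-35 + \frac{1}{8 + 0}\right)^{2} = \left(-35 + \frac{1}{8}\right)^{2} = \left(- \frac{279}{8}\right)^{2} = \frac{77841}{64}$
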